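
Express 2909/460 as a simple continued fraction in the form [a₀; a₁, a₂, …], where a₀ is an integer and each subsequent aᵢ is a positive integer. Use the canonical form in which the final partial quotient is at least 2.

[6; 3, 11, 2, 6]

⌊2909/460⌋ = 6, remainder 149
⌊460/149⌋ = 3, remainder 13
⌊149/13⌋ = 11, remainder 6
⌊13/6⌋ = 2, remainder 1
⌊6/1⌋ = 6, remainder 0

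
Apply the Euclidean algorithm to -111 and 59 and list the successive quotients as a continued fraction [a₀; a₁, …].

-111 ÷ 59 → quotient -2, remainder 7
59 ÷ 7 → quotient 8, remainder 3
7 ÷ 3 → quotient 2, remainder 1
3 ÷ 1 → quotient 3, remainder 0

[-2; 8, 2, 3]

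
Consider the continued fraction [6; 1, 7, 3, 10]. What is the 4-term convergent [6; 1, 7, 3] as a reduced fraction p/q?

172/25

Work from the innermost term outward:
Start with 3.
7 + 1/(3/1) = 7 + 1/3 = 22/3
1 + 1/(22/3) = 1 + 3/22 = 25/22
6 + 1/(25/22) = 6 + 22/25 = 172/25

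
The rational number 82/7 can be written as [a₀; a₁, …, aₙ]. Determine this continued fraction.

82 ÷ 7 → quotient 11, remainder 5
7 ÷ 5 → quotient 1, remainder 2
5 ÷ 2 → quotient 2, remainder 1
2 ÷ 1 → quotient 2, remainder 0

[11; 1, 2, 2]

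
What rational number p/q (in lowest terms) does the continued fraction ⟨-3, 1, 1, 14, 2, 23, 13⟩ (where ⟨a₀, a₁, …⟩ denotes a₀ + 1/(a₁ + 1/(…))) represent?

-45636/18377

Start with 13.
23 + 1/(13/1) = 23 + 1/13 = 300/13
2 + 1/(300/13) = 2 + 13/300 = 613/300
14 + 1/(613/300) = 14 + 300/613 = 8882/613
1 + 1/(8882/613) = 1 + 613/8882 = 9495/8882
1 + 1/(9495/8882) = 1 + 8882/9495 = 18377/9495
-3 + 1/(18377/9495) = -3 + 9495/18377 = -45636/18377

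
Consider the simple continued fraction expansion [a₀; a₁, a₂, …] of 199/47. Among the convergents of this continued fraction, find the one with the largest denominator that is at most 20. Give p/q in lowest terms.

a_0 = 4: 4/1  (≤ bound)
a_1 = 4: 17/4  (≤ bound)
a_2 = 3: 55/13  (≤ bound)
a_3 = 1: 72/17  (≤ bound)
a_4 = 2: 199/47  (> 20, stop)

72/17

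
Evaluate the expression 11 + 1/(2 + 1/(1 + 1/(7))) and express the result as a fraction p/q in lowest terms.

261/23

Use the convergent recurrence hₖ = aₖ·hₖ₋₁ + hₖ₋₂ (and likewise for the denominators kₖ):
a_0 = 11: 11/1
a_1 = 2: 23/2
a_2 = 1: 34/3
a_3 = 7: 261/23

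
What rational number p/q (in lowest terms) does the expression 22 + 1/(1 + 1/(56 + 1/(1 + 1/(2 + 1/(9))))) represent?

37117/1615

a_0 = 22: 22/1
a_1 = 1: 23/1
a_2 = 56: 1310/57
a_3 = 1: 1333/58
a_4 = 2: 3976/173
a_5 = 9: 37117/1615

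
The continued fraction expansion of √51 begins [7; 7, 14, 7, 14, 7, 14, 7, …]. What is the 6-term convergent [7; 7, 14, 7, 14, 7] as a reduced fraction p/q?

499850/69993

Collapse the nested fraction from the inside out:
Start with 7.
14 + 1/(7/1) = 14 + 1/7 = 99/7
7 + 1/(99/7) = 7 + 7/99 = 700/99
14 + 1/(700/99) = 14 + 99/700 = 9899/700
7 + 1/(9899/700) = 7 + 700/9899 = 69993/9899
7 + 1/(69993/9899) = 7 + 9899/69993 = 499850/69993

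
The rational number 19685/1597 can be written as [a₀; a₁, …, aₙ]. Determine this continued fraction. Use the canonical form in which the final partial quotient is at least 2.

⌊19685/1597⌋ = 12, remainder 521
⌊1597/521⌋ = 3, remainder 34
⌊521/34⌋ = 15, remainder 11
⌊34/11⌋ = 3, remainder 1
⌊11/1⌋ = 11, remainder 0

[12; 3, 15, 3, 11]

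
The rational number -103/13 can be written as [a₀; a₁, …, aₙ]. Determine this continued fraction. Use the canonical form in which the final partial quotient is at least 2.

⌊-103/13⌋ = -8, remainder 1
⌊13/1⌋ = 13, remainder 0

[-8; 13]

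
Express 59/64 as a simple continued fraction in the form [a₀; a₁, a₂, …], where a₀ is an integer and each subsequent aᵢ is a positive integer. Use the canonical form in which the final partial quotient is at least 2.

59 ÷ 64 → quotient 0, remainder 59
64 ÷ 59 → quotient 1, remainder 5
59 ÷ 5 → quotient 11, remainder 4
5 ÷ 4 → quotient 1, remainder 1
4 ÷ 1 → quotient 4, remainder 0

[0; 1, 11, 1, 4]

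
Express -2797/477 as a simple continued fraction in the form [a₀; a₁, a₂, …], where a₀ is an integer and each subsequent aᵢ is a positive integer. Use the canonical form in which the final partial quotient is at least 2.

Apply division with remainder until the remainder is 0:
⌊-2797/477⌋ = -6, remainder 65
⌊477/65⌋ = 7, remainder 22
⌊65/22⌋ = 2, remainder 21
⌊22/21⌋ = 1, remainder 1
⌊21/1⌋ = 21, remainder 0

[-6; 7, 2, 1, 21]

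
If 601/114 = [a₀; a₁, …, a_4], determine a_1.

601 = 5·114 + 31, so a_0 = 5
114 = 3·31 + 21, so a_1 = 3

3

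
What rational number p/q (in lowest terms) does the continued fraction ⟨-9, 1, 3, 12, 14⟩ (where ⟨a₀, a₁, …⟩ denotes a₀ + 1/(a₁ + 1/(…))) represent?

-5689/690

Start with 14.
12 + 1/(14/1) = 12 + 1/14 = 169/14
3 + 1/(169/14) = 3 + 14/169 = 521/169
1 + 1/(521/169) = 1 + 169/521 = 690/521
-9 + 1/(690/521) = -9 + 521/690 = -5689/690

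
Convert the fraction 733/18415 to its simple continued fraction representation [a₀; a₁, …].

733 ÷ 18415 → quotient 0, remainder 733
18415 ÷ 733 → quotient 25, remainder 90
733 ÷ 90 → quotient 8, remainder 13
90 ÷ 13 → quotient 6, remainder 12
13 ÷ 12 → quotient 1, remainder 1
12 ÷ 1 → quotient 12, remainder 0

[0; 25, 8, 6, 1, 12]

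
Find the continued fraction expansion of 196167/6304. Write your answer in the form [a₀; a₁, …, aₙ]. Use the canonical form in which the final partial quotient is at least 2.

⌊196167/6304⌋ = 31, remainder 743
⌊6304/743⌋ = 8, remainder 360
⌊743/360⌋ = 2, remainder 23
⌊360/23⌋ = 15, remainder 15
⌊23/15⌋ = 1, remainder 8
⌊15/8⌋ = 1, remainder 7
⌊8/7⌋ = 1, remainder 1
⌊7/1⌋ = 7, remainder 0

[31; 8, 2, 15, 1, 1, 1, 7]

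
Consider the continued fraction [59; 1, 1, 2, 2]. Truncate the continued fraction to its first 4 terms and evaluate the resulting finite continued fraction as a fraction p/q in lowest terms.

Use the convergent recurrence hₖ = aₖ·hₖ₋₁ + hₖ₋₂ (and likewise for the denominators kₖ):
a_0 = 59: 59/1
a_1 = 1: 60/1
a_2 = 1: 119/2
a_3 = 2: 298/5

298/5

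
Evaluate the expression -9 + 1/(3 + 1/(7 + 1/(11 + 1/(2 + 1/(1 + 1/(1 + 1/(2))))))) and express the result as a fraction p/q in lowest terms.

a_0 = -9: -9/1
a_1 = 3: -26/3
a_2 = 7: -191/22
a_3 = 11: -2127/245
a_4 = 2: -4445/512
a_5 = 1: -6572/757
a_6 = 1: -11017/1269
a_7 = 2: -28606/3295

-28606/3295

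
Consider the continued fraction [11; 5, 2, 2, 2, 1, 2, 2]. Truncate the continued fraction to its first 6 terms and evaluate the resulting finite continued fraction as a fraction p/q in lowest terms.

Work from the innermost term outward:
Start with 1.
2 + 1/(1/1) = 2 + 1/1 = 3/1
2 + 1/(3/1) = 2 + 1/3 = 7/3
2 + 1/(7/3) = 2 + 3/7 = 17/7
5 + 1/(17/7) = 5 + 7/17 = 92/17
11 + 1/(92/17) = 11 + 17/92 = 1029/92

1029/92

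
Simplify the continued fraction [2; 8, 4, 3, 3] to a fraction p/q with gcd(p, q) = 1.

Work from the innermost term outward:
Start with 3.
3 + 1/(3/1) = 3 + 1/3 = 10/3
4 + 1/(10/3) = 4 + 3/10 = 43/10
8 + 1/(43/10) = 8 + 10/43 = 354/43
2 + 1/(354/43) = 2 + 43/354 = 751/354

751/354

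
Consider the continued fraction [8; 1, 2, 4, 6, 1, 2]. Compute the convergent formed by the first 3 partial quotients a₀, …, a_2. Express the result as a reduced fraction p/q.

26/3

Work from the innermost term outward:
Start with 2.
1 + 1/(2/1) = 1 + 1/2 = 3/2
8 + 1/(3/2) = 8 + 2/3 = 26/3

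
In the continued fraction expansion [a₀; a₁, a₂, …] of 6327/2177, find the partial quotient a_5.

Repeatedly divide and take the remainder:
6327 = 2·2177 + 1973, so a_0 = 2
2177 = 1·1973 + 204, so a_1 = 1
1973 = 9·204 + 137, so a_2 = 9
204 = 1·137 + 67, so a_3 = 1
137 = 2·67 + 3, so a_4 = 2
67 = 22·3 + 1, so a_5 = 22

22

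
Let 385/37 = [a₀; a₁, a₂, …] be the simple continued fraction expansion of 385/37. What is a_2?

2

Apply division with remainder until the remainder is 0:
⌊385/37⌋ = 10, remainder 15
⌊37/15⌋ = 2, remainder 7
⌊15/7⌋ = 2, remainder 1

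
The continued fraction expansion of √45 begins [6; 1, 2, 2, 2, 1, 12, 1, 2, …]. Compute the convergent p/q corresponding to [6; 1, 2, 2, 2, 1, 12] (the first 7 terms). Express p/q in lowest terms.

a_0 = 6: 6/1
a_1 = 1: 7/1
a_2 = 2: 20/3
a_3 = 2: 47/7
a_4 = 2: 114/17
a_5 = 1: 161/24
a_6 = 12: 2046/305

2046/305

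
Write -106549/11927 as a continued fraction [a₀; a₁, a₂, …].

[-9; 15, 46, 1, 2, 2, 2]

⌊-106549/11927⌋ = -9, remainder 794
⌊11927/794⌋ = 15, remainder 17
⌊794/17⌋ = 46, remainder 12
⌊17/12⌋ = 1, remainder 5
⌊12/5⌋ = 2, remainder 2
⌊5/2⌋ = 2, remainder 1
⌊2/1⌋ = 2, remainder 0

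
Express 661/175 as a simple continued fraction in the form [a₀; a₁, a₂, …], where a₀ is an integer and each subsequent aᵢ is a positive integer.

[3; 1, 3, 2, 19]

661 ÷ 175 → quotient 3, remainder 136
175 ÷ 136 → quotient 1, remainder 39
136 ÷ 39 → quotient 3, remainder 19
39 ÷ 19 → quotient 2, remainder 1
19 ÷ 1 → quotient 19, remainder 0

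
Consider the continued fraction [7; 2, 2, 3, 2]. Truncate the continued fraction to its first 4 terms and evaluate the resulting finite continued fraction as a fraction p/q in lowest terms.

126/17

Work from the innermost term outward:
Start with 3.
2 + 1/(3/1) = 2 + 1/3 = 7/3
2 + 1/(7/3) = 2 + 3/7 = 17/7
7 + 1/(17/7) = 7 + 7/17 = 126/17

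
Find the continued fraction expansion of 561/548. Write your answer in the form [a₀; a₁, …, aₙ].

[1; 42, 6, 2]

⌊561/548⌋ = 1, remainder 13
⌊548/13⌋ = 42, remainder 2
⌊13/2⌋ = 6, remainder 1
⌊2/1⌋ = 2, remainder 0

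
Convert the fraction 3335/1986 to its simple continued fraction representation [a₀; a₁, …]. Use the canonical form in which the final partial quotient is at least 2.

Repeatedly divide and take the remainder:
⌊3335/1986⌋ = 1, remainder 1349
⌊1986/1349⌋ = 1, remainder 637
⌊1349/637⌋ = 2, remainder 75
⌊637/75⌋ = 8, remainder 37
⌊75/37⌋ = 2, remainder 1
⌊37/1⌋ = 37, remainder 0

[1; 1, 2, 8, 2, 37]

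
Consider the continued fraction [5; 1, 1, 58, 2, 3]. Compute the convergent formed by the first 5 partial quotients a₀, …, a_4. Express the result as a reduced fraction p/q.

Start with 2.
58 + 1/(2/1) = 58 + 1/2 = 117/2
1 + 1/(117/2) = 1 + 2/117 = 119/117
1 + 1/(119/117) = 1 + 117/119 = 236/119
5 + 1/(236/119) = 5 + 119/236 = 1299/236

1299/236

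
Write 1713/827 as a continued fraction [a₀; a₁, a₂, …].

[2; 14, 59]

⌊1713/827⌋ = 2, remainder 59
⌊827/59⌋ = 14, remainder 1
⌊59/1⌋ = 59, remainder 0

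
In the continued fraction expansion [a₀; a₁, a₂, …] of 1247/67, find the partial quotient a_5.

1247 = 18·67 + 41, so a_0 = 18
67 = 1·41 + 26, so a_1 = 1
41 = 1·26 + 15, so a_2 = 1
26 = 1·15 + 11, so a_3 = 1
15 = 1·11 + 4, so a_4 = 1
11 = 2·4 + 3, so a_5 = 2

2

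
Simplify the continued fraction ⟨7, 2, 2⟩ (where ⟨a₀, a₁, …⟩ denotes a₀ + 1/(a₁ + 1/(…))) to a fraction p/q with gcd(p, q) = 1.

37/5

a_0 = 7: 7/1
a_1 = 2: 15/2
a_2 = 2: 37/5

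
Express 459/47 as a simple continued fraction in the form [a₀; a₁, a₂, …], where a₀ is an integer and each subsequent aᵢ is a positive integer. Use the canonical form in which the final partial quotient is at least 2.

[9; 1, 3, 3, 1, 2]

⌊459/47⌋ = 9, remainder 36
⌊47/36⌋ = 1, remainder 11
⌊36/11⌋ = 3, remainder 3
⌊11/3⌋ = 3, remainder 2
⌊3/2⌋ = 1, remainder 1
⌊2/1⌋ = 2, remainder 0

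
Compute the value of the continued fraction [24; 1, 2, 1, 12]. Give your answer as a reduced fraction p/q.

1262/51

a_0 = 24: 24/1
a_1 = 1: 25/1
a_2 = 2: 74/3
a_3 = 1: 99/4
a_4 = 12: 1262/51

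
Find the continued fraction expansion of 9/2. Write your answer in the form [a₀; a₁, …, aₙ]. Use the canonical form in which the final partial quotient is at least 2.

Run the Euclidean algorithm, recording each quotient:
⌊9/2⌋ = 4, remainder 1
⌊2/1⌋ = 2, remainder 0

[4; 2]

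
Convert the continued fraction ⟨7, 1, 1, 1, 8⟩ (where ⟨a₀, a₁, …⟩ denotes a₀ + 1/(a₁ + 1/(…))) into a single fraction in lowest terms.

199/26

Build up convergents one term at a time:
a_0 = 7: 7/1
a_1 = 1: 8/1
a_2 = 1: 15/2
a_3 = 1: 23/3
a_4 = 8: 199/26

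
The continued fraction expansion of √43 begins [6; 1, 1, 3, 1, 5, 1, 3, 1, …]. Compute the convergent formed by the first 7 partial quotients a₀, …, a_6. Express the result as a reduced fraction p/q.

Build up convergents one term at a time:
a_0 = 6: 6/1
a_1 = 1: 7/1
a_2 = 1: 13/2
a_3 = 3: 46/7
a_4 = 1: 59/9
a_5 = 5: 341/52
a_6 = 1: 400/61

400/61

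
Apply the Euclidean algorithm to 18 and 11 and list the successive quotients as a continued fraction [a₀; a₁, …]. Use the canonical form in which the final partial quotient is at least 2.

[1; 1, 1, 1, 3]

18 ÷ 11 → quotient 1, remainder 7
11 ÷ 7 → quotient 1, remainder 4
7 ÷ 4 → quotient 1, remainder 3
4 ÷ 3 → quotient 1, remainder 1
3 ÷ 1 → quotient 3, remainder 0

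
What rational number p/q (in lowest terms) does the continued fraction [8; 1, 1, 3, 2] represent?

Work from the innermost term outward:
Start with 2.
3 + 1/(2/1) = 3 + 1/2 = 7/2
1 + 1/(7/2) = 1 + 2/7 = 9/7
1 + 1/(9/7) = 1 + 7/9 = 16/9
8 + 1/(16/9) = 8 + 9/16 = 137/16

137/16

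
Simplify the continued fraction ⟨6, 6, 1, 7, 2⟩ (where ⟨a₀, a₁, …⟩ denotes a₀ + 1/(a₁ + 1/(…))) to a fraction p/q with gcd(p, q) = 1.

719/117

Starting at the tail and folding back:
Start with 2.
7 + 1/(2/1) = 7 + 1/2 = 15/2
1 + 1/(15/2) = 1 + 2/15 = 17/15
6 + 1/(17/15) = 6 + 15/17 = 117/17
6 + 1/(117/17) = 6 + 17/117 = 719/117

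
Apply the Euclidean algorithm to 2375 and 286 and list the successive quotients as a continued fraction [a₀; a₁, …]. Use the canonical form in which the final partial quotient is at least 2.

[8; 3, 3, 2, 12]

⌊2375/286⌋ = 8, remainder 87
⌊286/87⌋ = 3, remainder 25
⌊87/25⌋ = 3, remainder 12
⌊25/12⌋ = 2, remainder 1
⌊12/1⌋ = 12, remainder 0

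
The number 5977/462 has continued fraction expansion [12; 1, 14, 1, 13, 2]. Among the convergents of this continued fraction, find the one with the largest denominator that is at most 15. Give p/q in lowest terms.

194/15

a_0 = 12: 12/1  (≤ bound)
a_1 = 1: 13/1  (≤ bound)
a_2 = 14: 194/15  (≤ bound)
a_3 = 1: 207/16  (> 15, stop)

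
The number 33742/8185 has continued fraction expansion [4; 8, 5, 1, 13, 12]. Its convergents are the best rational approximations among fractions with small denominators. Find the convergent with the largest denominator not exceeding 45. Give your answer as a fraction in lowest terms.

169/41

a_0 = 4: 4/1  (≤ bound)
a_1 = 8: 33/8  (≤ bound)
a_2 = 5: 169/41  (≤ bound)
a_3 = 1: 202/49  (> 45, stop)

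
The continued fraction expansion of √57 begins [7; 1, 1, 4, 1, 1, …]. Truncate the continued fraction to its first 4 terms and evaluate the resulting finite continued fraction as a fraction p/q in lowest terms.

Use the convergent recurrence hₖ = aₖ·hₖ₋₁ + hₖ₋₂ (and likewise for the denominators kₖ):
a_0 = 7: 7/1
a_1 = 1: 8/1
a_2 = 1: 15/2
a_3 = 4: 68/9

68/9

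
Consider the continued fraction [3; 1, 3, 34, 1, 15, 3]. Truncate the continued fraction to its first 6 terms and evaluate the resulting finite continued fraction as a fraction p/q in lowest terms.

Start with 15.
1 + 1/(15/1) = 1 + 1/15 = 16/15
34 + 1/(16/15) = 34 + 15/16 = 559/16
3 + 1/(559/16) = 3 + 16/559 = 1693/559
1 + 1/(1693/559) = 1 + 559/1693 = 2252/1693
3 + 1/(2252/1693) = 3 + 1693/2252 = 8449/2252

8449/2252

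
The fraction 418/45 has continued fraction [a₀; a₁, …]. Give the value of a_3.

6

418 ÷ 45 → quotient 9, remainder 13
45 ÷ 13 → quotient 3, remainder 6
13 ÷ 6 → quotient 2, remainder 1
6 ÷ 1 → quotient 6, remainder 0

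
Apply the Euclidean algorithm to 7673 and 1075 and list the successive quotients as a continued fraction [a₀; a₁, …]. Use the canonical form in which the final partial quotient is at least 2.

[7; 7, 3, 1, 3, 1, 7]

⌊7673/1075⌋ = 7, remainder 148
⌊1075/148⌋ = 7, remainder 39
⌊148/39⌋ = 3, remainder 31
⌊39/31⌋ = 1, remainder 8
⌊31/8⌋ = 3, remainder 7
⌊8/7⌋ = 1, remainder 1
⌊7/1⌋ = 7, remainder 0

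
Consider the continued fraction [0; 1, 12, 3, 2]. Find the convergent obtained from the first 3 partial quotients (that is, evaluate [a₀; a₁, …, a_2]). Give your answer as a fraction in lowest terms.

12/13

Work from the innermost term outward:
Start with 12.
1 + 1/(12/1) = 1 + 1/12 = 13/12
0 + 1/(13/12) = 0 + 12/13 = 12/13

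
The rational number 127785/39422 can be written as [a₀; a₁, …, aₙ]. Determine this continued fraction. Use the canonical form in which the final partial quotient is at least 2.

127785 ÷ 39422 → quotient 3, remainder 9519
39422 ÷ 9519 → quotient 4, remainder 1346
9519 ÷ 1346 → quotient 7, remainder 97
1346 ÷ 97 → quotient 13, remainder 85
97 ÷ 85 → quotient 1, remainder 12
85 ÷ 12 → quotient 7, remainder 1
12 ÷ 1 → quotient 12, remainder 0

[3; 4, 7, 13, 1, 7, 12]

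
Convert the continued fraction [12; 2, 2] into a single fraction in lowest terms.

62/5

a_0 = 12: 12/1
a_1 = 2: 25/2
a_2 = 2: 62/5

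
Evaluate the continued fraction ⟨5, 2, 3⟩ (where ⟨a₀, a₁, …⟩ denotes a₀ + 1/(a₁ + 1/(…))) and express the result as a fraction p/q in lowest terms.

a_0 = 5: 5/1
a_1 = 2: 11/2
a_2 = 3: 38/7

38/7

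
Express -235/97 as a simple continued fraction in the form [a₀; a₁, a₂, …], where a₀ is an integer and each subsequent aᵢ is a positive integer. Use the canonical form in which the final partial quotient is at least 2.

[-3; 1, 1, 2, 1, 2, 1, 3]

-235 = -3·97 + 56, so a_0 = -3
97 = 1·56 + 41, so a_1 = 1
56 = 1·41 + 15, so a_2 = 1
41 = 2·15 + 11, so a_3 = 2
15 = 1·11 + 4, so a_4 = 1
11 = 2·4 + 3, so a_5 = 2
4 = 1·3 + 1, so a_6 = 1
3 = 3·1 + 0, so a_7 = 3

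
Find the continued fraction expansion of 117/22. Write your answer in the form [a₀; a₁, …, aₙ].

[5; 3, 7]

⌊117/22⌋ = 5, remainder 7
⌊22/7⌋ = 3, remainder 1
⌊7/1⌋ = 7, remainder 0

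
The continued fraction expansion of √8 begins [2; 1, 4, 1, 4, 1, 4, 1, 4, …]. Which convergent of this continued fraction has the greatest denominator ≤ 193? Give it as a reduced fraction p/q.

a_0 = 2: 2/1  (≤ bound)
a_1 = 1: 3/1  (≤ bound)
a_2 = 4: 14/5  (≤ bound)
a_3 = 1: 17/6  (≤ bound)
a_4 = 4: 82/29  (≤ bound)
a_5 = 1: 99/35  (≤ bound)
a_6 = 4: 478/169  (≤ bound)
a_7 = 1: 577/204  (> 193, stop)

478/169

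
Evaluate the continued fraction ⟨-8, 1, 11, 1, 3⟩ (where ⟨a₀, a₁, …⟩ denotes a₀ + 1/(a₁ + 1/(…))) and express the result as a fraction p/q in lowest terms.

-361/51

Start with 3.
1 + 1/(3/1) = 1 + 1/3 = 4/3
11 + 1/(4/3) = 11 + 3/4 = 47/4
1 + 1/(47/4) = 1 + 4/47 = 51/47
-8 + 1/(51/47) = -8 + 47/51 = -361/51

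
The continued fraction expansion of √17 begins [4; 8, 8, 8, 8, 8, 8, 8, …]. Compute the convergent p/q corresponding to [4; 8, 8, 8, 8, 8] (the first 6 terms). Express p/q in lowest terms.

143649/34840

Compute successive convergents:
a_0 = 4: 4/1
a_1 = 8: 33/8
a_2 = 8: 268/65
a_3 = 8: 2177/528
a_4 = 8: 17684/4289
a_5 = 8: 143649/34840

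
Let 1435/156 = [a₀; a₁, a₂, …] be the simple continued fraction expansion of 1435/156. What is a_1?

5

⌊1435/156⌋ = 9, remainder 31
⌊156/31⌋ = 5, remainder 1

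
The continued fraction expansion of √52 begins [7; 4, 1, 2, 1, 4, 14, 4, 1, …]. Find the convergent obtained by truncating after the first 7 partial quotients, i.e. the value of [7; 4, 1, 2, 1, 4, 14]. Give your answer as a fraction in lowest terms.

9223/1279

Start with 14.
4 + 1/(14/1) = 4 + 1/14 = 57/14
1 + 1/(57/14) = 1 + 14/57 = 71/57
2 + 1/(71/57) = 2 + 57/71 = 199/71
1 + 1/(199/71) = 1 + 71/199 = 270/199
4 + 1/(270/199) = 4 + 199/270 = 1279/270
7 + 1/(1279/270) = 7 + 270/1279 = 9223/1279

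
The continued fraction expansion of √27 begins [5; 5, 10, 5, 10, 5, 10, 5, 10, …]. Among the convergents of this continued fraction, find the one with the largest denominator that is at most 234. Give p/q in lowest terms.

a_0 = 5: 5/1  (≤ bound)
a_1 = 5: 26/5  (≤ bound)
a_2 = 10: 265/51  (≤ bound)
a_3 = 5: 1351/260  (> 234, stop)

265/51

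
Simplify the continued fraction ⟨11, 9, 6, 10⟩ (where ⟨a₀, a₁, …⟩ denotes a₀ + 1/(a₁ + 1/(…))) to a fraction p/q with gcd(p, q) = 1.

Compute successive convergents:
a_0 = 11: 11/1
a_1 = 9: 100/9
a_2 = 6: 611/55
a_3 = 10: 6210/559

6210/559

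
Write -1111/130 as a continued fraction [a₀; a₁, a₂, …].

[-9; 2, 4, 1, 11]

-1111 ÷ 130 → quotient -9, remainder 59
130 ÷ 59 → quotient 2, remainder 12
59 ÷ 12 → quotient 4, remainder 11
12 ÷ 11 → quotient 1, remainder 1
11 ÷ 1 → quotient 11, remainder 0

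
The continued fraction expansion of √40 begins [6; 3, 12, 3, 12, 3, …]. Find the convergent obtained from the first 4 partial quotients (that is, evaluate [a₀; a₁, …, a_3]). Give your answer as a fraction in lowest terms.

721/114

a_0 = 6: 6/1
a_1 = 3: 19/3
a_2 = 12: 234/37
a_3 = 3: 721/114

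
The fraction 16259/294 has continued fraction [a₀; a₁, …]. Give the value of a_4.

16259 = 55·294 + 89, so a_0 = 55
294 = 3·89 + 27, so a_1 = 3
89 = 3·27 + 8, so a_2 = 3
27 = 3·8 + 3, so a_3 = 3
8 = 2·3 + 2, so a_4 = 2

2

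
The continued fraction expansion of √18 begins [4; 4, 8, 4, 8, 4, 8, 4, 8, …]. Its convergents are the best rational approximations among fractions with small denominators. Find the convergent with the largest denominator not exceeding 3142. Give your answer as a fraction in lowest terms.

a_0 = 4: 4/1  (≤ bound)
a_1 = 4: 17/4  (≤ bound)
a_2 = 8: 140/33  (≤ bound)
a_3 = 4: 577/136  (≤ bound)
a_4 = 8: 4756/1121  (≤ bound)
a_5 = 4: 19601/4620  (> 3142, stop)

4756/1121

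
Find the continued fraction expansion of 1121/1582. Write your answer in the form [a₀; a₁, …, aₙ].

[0; 1, 2, 2, 3, 6, 3, 3]

⌊1121/1582⌋ = 0, remainder 1121
⌊1582/1121⌋ = 1, remainder 461
⌊1121/461⌋ = 2, remainder 199
⌊461/199⌋ = 2, remainder 63
⌊199/63⌋ = 3, remainder 10
⌊63/10⌋ = 6, remainder 3
⌊10/3⌋ = 3, remainder 1
⌊3/1⌋ = 3, remainder 0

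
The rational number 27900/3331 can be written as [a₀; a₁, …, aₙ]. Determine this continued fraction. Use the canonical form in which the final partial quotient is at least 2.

[8; 2, 1, 1, 1, 17, 2, 11]

Apply division with remainder until the remainder is 0:
⌊27900/3331⌋ = 8, remainder 1252
⌊3331/1252⌋ = 2, remainder 827
⌊1252/827⌋ = 1, remainder 425
⌊827/425⌋ = 1, remainder 402
⌊425/402⌋ = 1, remainder 23
⌊402/23⌋ = 17, remainder 11
⌊23/11⌋ = 2, remainder 1
⌊11/1⌋ = 11, remainder 0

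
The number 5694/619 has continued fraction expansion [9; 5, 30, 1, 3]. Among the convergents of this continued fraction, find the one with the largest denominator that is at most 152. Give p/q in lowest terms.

List convergents until the denominator exceeds the bound:
a_0 = 9: 9/1  (≤ bound)
a_1 = 5: 46/5  (≤ bound)
a_2 = 30: 1389/151  (≤ bound)
a_3 = 1: 1435/156  (> 152, stop)

1389/151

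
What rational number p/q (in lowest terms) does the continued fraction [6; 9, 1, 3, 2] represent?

a_0 = 6: 6/1
a_1 = 9: 55/9
a_2 = 1: 61/10
a_3 = 3: 238/39
a_4 = 2: 537/88

537/88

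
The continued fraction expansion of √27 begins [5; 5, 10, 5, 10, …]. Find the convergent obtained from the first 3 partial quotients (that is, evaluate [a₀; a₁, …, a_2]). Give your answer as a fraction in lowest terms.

265/51

Starting at the tail and folding back:
Start with 10.
5 + 1/(10/1) = 5 + 1/10 = 51/10
5 + 1/(51/10) = 5 + 10/51 = 265/51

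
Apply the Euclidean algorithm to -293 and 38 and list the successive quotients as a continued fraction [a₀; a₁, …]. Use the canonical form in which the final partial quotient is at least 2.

[-8; 3, 2, 5]

-293 ÷ 38 → quotient -8, remainder 11
38 ÷ 11 → quotient 3, remainder 5
11 ÷ 5 → quotient 2, remainder 1
5 ÷ 1 → quotient 5, remainder 0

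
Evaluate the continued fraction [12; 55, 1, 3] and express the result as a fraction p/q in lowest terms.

2680/223

Use the convergent recurrence hₖ = aₖ·hₖ₋₁ + hₖ₋₂ (and likewise for the denominators kₖ):
a_0 = 12: 12/1
a_1 = 55: 661/55
a_2 = 1: 673/56
a_3 = 3: 2680/223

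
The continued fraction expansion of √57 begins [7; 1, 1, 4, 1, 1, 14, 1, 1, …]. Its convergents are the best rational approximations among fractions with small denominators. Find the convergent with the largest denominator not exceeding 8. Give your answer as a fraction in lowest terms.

15/2

a_0 = 7: 7/1  (≤ bound)
a_1 = 1: 8/1  (≤ bound)
a_2 = 1: 15/2  (≤ bound)
a_3 = 4: 68/9  (> 8, stop)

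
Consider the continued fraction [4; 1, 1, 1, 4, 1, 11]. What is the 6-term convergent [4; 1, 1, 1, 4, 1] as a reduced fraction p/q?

79/17

Use the convergent recurrence hₖ = aₖ·hₖ₋₁ + hₖ₋₂ (and likewise for the denominators kₖ):
a_0 = 4: 4/1
a_1 = 1: 5/1
a_2 = 1: 9/2
a_3 = 1: 14/3
a_4 = 4: 65/14
a_5 = 1: 79/17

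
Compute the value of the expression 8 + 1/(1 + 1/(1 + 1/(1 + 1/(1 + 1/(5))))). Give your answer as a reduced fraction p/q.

241/28

Starting at the tail and folding back:
Start with 5.
1 + 1/(5/1) = 1 + 1/5 = 6/5
1 + 1/(6/5) = 1 + 5/6 = 11/6
1 + 1/(11/6) = 1 + 6/11 = 17/11
1 + 1/(17/11) = 1 + 11/17 = 28/17
8 + 1/(28/17) = 8 + 17/28 = 241/28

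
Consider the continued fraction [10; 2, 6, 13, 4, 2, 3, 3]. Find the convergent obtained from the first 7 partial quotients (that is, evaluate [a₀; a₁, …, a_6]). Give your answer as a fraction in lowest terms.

Starting at the tail and folding back:
Start with 3.
2 + 1/(3/1) = 2 + 1/3 = 7/3
4 + 1/(7/3) = 4 + 3/7 = 31/7
13 + 1/(31/7) = 13 + 7/31 = 410/31
6 + 1/(410/31) = 6 + 31/410 = 2491/410
2 + 1/(2491/410) = 2 + 410/2491 = 5392/2491
10 + 1/(5392/2491) = 10 + 2491/5392 = 56411/5392

56411/5392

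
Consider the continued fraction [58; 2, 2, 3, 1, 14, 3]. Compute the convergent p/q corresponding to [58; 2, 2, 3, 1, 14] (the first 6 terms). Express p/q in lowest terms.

Start with 14.
1 + 1/(14/1) = 1 + 1/14 = 15/14
3 + 1/(15/14) = 3 + 14/15 = 59/15
2 + 1/(59/15) = 2 + 15/59 = 133/59
2 + 1/(133/59) = 2 + 59/133 = 325/133
58 + 1/(325/133) = 58 + 133/325 = 18983/325

18983/325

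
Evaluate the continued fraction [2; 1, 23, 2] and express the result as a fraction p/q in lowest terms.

145/49

Start with 2.
23 + 1/(2/1) = 23 + 1/2 = 47/2
1 + 1/(47/2) = 1 + 2/47 = 49/47
2 + 1/(49/47) = 2 + 47/49 = 145/49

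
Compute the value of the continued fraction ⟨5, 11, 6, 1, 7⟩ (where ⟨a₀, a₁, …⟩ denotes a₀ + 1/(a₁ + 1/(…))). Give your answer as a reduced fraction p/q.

3120/613

Start with 7.
1 + 1/(7/1) = 1 + 1/7 = 8/7
6 + 1/(8/7) = 6 + 7/8 = 55/8
11 + 1/(55/8) = 11 + 8/55 = 613/55
5 + 1/(613/55) = 5 + 55/613 = 3120/613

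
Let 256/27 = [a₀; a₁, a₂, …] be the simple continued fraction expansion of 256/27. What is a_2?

13

256 ÷ 27 → quotient 9, remainder 13
27 ÷ 13 → quotient 2, remainder 1
13 ÷ 1 → quotient 13, remainder 0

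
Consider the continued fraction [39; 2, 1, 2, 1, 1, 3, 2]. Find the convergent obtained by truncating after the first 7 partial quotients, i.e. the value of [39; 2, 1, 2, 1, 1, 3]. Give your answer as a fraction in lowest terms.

2677/68

Start with 3.
1 + 1/(3/1) = 1 + 1/3 = 4/3
1 + 1/(4/3) = 1 + 3/4 = 7/4
2 + 1/(7/4) = 2 + 4/7 = 18/7
1 + 1/(18/7) = 1 + 7/18 = 25/18
2 + 1/(25/18) = 2 + 18/25 = 68/25
39 + 1/(68/25) = 39 + 25/68 = 2677/68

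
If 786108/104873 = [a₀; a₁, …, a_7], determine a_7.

786108 ÷ 104873 → quotient 7, remainder 51997
104873 ÷ 51997 → quotient 2, remainder 879
51997 ÷ 879 → quotient 59, remainder 136
879 ÷ 136 → quotient 6, remainder 63
136 ÷ 63 → quotient 2, remainder 10
63 ÷ 10 → quotient 6, remainder 3
10 ÷ 3 → quotient 3, remainder 1
3 ÷ 1 → quotient 3, remainder 0

3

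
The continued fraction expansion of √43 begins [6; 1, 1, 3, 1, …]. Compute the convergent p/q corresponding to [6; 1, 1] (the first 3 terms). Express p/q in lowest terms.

13/2

Compute successive convergents:
a_0 = 6: 6/1
a_1 = 1: 7/1
a_2 = 1: 13/2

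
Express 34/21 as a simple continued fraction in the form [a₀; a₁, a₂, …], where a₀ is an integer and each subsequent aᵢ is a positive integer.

⌊34/21⌋ = 1, remainder 13
⌊21/13⌋ = 1, remainder 8
⌊13/8⌋ = 1, remainder 5
⌊8/5⌋ = 1, remainder 3
⌊5/3⌋ = 1, remainder 2
⌊3/2⌋ = 1, remainder 1
⌊2/1⌋ = 2, remainder 0

[1; 1, 1, 1, 1, 1, 2]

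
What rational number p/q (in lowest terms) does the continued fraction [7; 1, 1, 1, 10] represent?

a_0 = 7: 7/1
a_1 = 1: 8/1
a_2 = 1: 15/2
a_3 = 1: 23/3
a_4 = 10: 245/32

245/32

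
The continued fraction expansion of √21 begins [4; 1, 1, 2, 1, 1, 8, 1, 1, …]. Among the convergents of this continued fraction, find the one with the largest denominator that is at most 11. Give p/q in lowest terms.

32/7

a_0 = 4: 4/1  (≤ bound)
a_1 = 1: 5/1  (≤ bound)
a_2 = 1: 9/2  (≤ bound)
a_3 = 2: 23/5  (≤ bound)
a_4 = 1: 32/7  (≤ bound)
a_5 = 1: 55/12  (> 11, stop)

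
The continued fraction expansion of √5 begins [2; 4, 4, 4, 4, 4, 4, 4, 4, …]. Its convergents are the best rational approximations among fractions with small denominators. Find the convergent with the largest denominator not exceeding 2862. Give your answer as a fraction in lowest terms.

2889/1292

a_0 = 2: 2/1  (≤ bound)
a_1 = 4: 9/4  (≤ bound)
a_2 = 4: 38/17  (≤ bound)
a_3 = 4: 161/72  (≤ bound)
a_4 = 4: 682/305  (≤ bound)
a_5 = 4: 2889/1292  (≤ bound)
a_6 = 4: 12238/5473  (> 2862, stop)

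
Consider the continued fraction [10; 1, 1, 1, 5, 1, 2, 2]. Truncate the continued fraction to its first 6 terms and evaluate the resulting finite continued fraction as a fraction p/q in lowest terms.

213/20

Collapse the nested fraction from the inside out:
Start with 1.
5 + 1/(1/1) = 5 + 1/1 = 6/1
1 + 1/(6/1) = 1 + 1/6 = 7/6
1 + 1/(7/6) = 1 + 6/7 = 13/7
1 + 1/(13/7) = 1 + 7/13 = 20/13
10 + 1/(20/13) = 10 + 13/20 = 213/20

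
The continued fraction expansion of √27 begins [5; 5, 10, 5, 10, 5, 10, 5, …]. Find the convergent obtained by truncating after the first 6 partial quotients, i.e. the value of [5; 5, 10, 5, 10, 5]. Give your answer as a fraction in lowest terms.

70226/13515

Work from the innermost term outward:
Start with 5.
10 + 1/(5/1) = 10 + 1/5 = 51/5
5 + 1/(51/5) = 5 + 5/51 = 260/51
10 + 1/(260/51) = 10 + 51/260 = 2651/260
5 + 1/(2651/260) = 5 + 260/2651 = 13515/2651
5 + 1/(13515/2651) = 5 + 2651/13515 = 70226/13515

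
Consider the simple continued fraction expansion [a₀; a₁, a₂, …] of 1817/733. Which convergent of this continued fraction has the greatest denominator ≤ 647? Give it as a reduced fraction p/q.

a_0 = 2: 2/1  (≤ bound)
a_1 = 2: 5/2  (≤ bound)
a_2 = 11: 57/23  (≤ bound)
a_3 = 3: 176/71  (≤ bound)
a_4 = 10: 1817/733  (> 647, stop)

176/71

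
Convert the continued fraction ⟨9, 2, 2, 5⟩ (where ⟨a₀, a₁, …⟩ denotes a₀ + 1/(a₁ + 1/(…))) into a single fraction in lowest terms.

Use the convergent recurrence hₖ = aₖ·hₖ₋₁ + hₖ₋₂ (and likewise for the denominators kₖ):
a_0 = 9: 9/1
a_1 = 2: 19/2
a_2 = 2: 47/5
a_3 = 5: 254/27

254/27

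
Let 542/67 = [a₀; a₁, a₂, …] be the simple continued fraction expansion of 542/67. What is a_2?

6

Apply division with remainder until the remainder is 0:
⌊542/67⌋ = 8, remainder 6
⌊67/6⌋ = 11, remainder 1
⌊6/1⌋ = 6, remainder 0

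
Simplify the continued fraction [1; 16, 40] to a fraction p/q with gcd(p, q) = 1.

681/641

Start with 40.
16 + 1/(40/1) = 16 + 1/40 = 641/40
1 + 1/(641/40) = 1 + 40/641 = 681/641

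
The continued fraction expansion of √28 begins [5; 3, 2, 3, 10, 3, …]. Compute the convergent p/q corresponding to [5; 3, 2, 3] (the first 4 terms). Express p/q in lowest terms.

127/24

Collapse the nested fraction from the inside out:
Start with 3.
2 + 1/(3/1) = 2 + 1/3 = 7/3
3 + 1/(7/3) = 3 + 3/7 = 24/7
5 + 1/(24/7) = 5 + 7/24 = 127/24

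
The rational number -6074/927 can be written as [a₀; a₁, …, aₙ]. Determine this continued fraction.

-6074 = -7·927 + 415, so a_0 = -7
927 = 2·415 + 97, so a_1 = 2
415 = 4·97 + 27, so a_2 = 4
97 = 3·27 + 16, so a_3 = 3
27 = 1·16 + 11, so a_4 = 1
16 = 1·11 + 5, so a_5 = 1
11 = 2·5 + 1, so a_6 = 2
5 = 5·1 + 0, so a_7 = 5

[-7; 2, 4, 3, 1, 1, 2, 5]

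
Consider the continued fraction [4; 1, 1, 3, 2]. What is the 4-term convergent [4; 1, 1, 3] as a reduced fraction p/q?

Collapse the nested fraction from the inside out:
Start with 3.
1 + 1/(3/1) = 1 + 1/3 = 4/3
1 + 1/(4/3) = 1 + 3/4 = 7/4
4 + 1/(7/4) = 4 + 4/7 = 32/7

32/7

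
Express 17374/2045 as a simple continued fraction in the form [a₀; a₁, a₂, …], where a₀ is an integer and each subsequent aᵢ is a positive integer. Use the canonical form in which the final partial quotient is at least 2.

[8; 2, 59, 1, 1, 1, 5]

Run the Euclidean algorithm, recording each quotient:
⌊17374/2045⌋ = 8, remainder 1014
⌊2045/1014⌋ = 2, remainder 17
⌊1014/17⌋ = 59, remainder 11
⌊17/11⌋ = 1, remainder 6
⌊11/6⌋ = 1, remainder 5
⌊6/5⌋ = 1, remainder 1
⌊5/1⌋ = 5, remainder 0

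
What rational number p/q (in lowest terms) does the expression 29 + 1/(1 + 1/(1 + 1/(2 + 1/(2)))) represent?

355/12

Use the convergent recurrence hₖ = aₖ·hₖ₋₁ + hₖ₋₂ (and likewise for the denominators kₖ):
a_0 = 29: 29/1
a_1 = 1: 30/1
a_2 = 1: 59/2
a_3 = 2: 148/5
a_4 = 2: 355/12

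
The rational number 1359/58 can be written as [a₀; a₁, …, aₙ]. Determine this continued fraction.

[23; 2, 3, 8]

Apply division with remainder until the remainder is 0:
1359 = 23·58 + 25, so a_0 = 23
58 = 2·25 + 8, so a_1 = 2
25 = 3·8 + 1, so a_2 = 3
8 = 8·1 + 0, so a_3 = 8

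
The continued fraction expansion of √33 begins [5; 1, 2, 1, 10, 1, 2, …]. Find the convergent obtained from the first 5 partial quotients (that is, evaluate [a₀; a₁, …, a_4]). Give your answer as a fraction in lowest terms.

Work from the innermost term outward:
Start with 10.
1 + 1/(10/1) = 1 + 1/10 = 11/10
2 + 1/(11/10) = 2 + 10/11 = 32/11
1 + 1/(32/11) = 1 + 11/32 = 43/32
5 + 1/(43/32) = 5 + 32/43 = 247/43

247/43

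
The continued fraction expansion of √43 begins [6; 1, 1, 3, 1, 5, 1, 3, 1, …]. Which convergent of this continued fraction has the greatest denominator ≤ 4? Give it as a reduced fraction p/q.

13/2

a_0 = 6: 6/1  (≤ bound)
a_1 = 1: 7/1  (≤ bound)
a_2 = 1: 13/2  (≤ bound)
a_3 = 3: 46/7  (> 4, stop)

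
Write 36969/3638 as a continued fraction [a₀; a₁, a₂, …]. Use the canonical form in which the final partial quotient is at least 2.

[10; 6, 5, 1, 1, 1, 34]

Repeatedly divide and take the remainder:
⌊36969/3638⌋ = 10, remainder 589
⌊3638/589⌋ = 6, remainder 104
⌊589/104⌋ = 5, remainder 69
⌊104/69⌋ = 1, remainder 35
⌊69/35⌋ = 1, remainder 34
⌊35/34⌋ = 1, remainder 1
⌊34/1⌋ = 34, remainder 0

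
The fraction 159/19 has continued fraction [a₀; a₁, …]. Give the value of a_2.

⌊159/19⌋ = 8, remainder 7
⌊19/7⌋ = 2, remainder 5
⌊7/5⌋ = 1, remainder 2

1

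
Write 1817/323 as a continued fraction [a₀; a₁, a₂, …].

[5; 1, 1, 1, 2, 40]

Repeatedly divide and take the remainder:
⌊1817/323⌋ = 5, remainder 202
⌊323/202⌋ = 1, remainder 121
⌊202/121⌋ = 1, remainder 81
⌊121/81⌋ = 1, remainder 40
⌊81/40⌋ = 2, remainder 1
⌊40/1⌋ = 40, remainder 0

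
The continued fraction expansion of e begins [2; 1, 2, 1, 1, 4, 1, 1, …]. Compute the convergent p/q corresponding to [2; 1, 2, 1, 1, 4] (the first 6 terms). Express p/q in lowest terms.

Start with 4.
1 + 1/(4/1) = 1 + 1/4 = 5/4
1 + 1/(5/4) = 1 + 4/5 = 9/5
2 + 1/(9/5) = 2 + 5/9 = 23/9
1 + 1/(23/9) = 1 + 9/23 = 32/23
2 + 1/(32/23) = 2 + 23/32 = 87/32

87/32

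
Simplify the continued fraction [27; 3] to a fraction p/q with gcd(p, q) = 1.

Collapse the nested fraction from the inside out:
Start with 3.
27 + 1/(3/1) = 27 + 1/3 = 82/3

82/3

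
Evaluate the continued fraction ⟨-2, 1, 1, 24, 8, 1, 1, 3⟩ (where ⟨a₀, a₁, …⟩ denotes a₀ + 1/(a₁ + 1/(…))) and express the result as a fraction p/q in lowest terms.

Collapse the nested fraction from the inside out:
Start with 3.
1 + 1/(3/1) = 1 + 1/3 = 4/3
1 + 1/(4/3) = 1 + 3/4 = 7/4
8 + 1/(7/4) = 8 + 4/7 = 60/7
24 + 1/(60/7) = 24 + 7/60 = 1447/60
1 + 1/(1447/60) = 1 + 60/1447 = 1507/1447
1 + 1/(1507/1447) = 1 + 1447/1507 = 2954/1507
-2 + 1/(2954/1507) = -2 + 1507/2954 = -4401/2954

-4401/2954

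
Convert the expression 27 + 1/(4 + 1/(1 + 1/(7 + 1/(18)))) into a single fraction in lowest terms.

a_0 = 27: 27/1
a_1 = 4: 109/4
a_2 = 1: 136/5
a_3 = 7: 1061/39
a_4 = 18: 19234/707

19234/707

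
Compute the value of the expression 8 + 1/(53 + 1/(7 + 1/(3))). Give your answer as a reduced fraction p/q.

Starting at the tail and folding back:
Start with 3.
7 + 1/(3/1) = 7 + 1/3 = 22/3
53 + 1/(22/3) = 53 + 3/22 = 1169/22
8 + 1/(1169/22) = 8 + 22/1169 = 9374/1169

9374/1169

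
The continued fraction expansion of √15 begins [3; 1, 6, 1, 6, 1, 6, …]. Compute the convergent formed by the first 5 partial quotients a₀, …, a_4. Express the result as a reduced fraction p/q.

213/55

Work from the innermost term outward:
Start with 6.
1 + 1/(6/1) = 1 + 1/6 = 7/6
6 + 1/(7/6) = 6 + 6/7 = 48/7
1 + 1/(48/7) = 1 + 7/48 = 55/48
3 + 1/(55/48) = 3 + 48/55 = 213/55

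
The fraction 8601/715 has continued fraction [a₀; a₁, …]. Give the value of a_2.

21

⌊8601/715⌋ = 12, remainder 21
⌊715/21⌋ = 34, remainder 1
⌊21/1⌋ = 21, remainder 0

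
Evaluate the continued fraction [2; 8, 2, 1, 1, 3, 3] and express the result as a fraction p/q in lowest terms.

Use the convergent recurrence hₖ = aₖ·hₖ₋₁ + hₖ₋₂ (and likewise for the denominators kₖ):
a_0 = 2: 2/1
a_1 = 8: 17/8
a_2 = 2: 36/17
a_3 = 1: 53/25
a_4 = 1: 89/42
a_5 = 3: 320/151
a_6 = 3: 1049/495

1049/495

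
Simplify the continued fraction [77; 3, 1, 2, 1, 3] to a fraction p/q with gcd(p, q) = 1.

Compute successive convergents:
a_0 = 77: 77/1
a_1 = 3: 232/3
a_2 = 1: 309/4
a_3 = 2: 850/11
a_4 = 1: 1159/15
a_5 = 3: 4327/56

4327/56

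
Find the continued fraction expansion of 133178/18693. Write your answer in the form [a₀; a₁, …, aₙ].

Repeatedly divide and take the remainder:
133178 = 7·18693 + 2327, so a_0 = 7
18693 = 8·2327 + 77, so a_1 = 8
2327 = 30·77 + 17, so a_2 = 30
77 = 4·17 + 9, so a_3 = 4
17 = 1·9 + 8, so a_4 = 1
9 = 1·8 + 1, so a_5 = 1
8 = 8·1 + 0, so a_6 = 8

[7; 8, 30, 4, 1, 1, 8]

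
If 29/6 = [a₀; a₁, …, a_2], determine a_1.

1

29 = 4·6 + 5, so a_0 = 4
6 = 1·5 + 1, so a_1 = 1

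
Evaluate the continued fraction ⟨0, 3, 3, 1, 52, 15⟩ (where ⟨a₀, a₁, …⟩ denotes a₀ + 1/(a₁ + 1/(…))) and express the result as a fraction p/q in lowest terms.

a_0 = 0: 0/1
a_1 = 3: 1/3
a_2 = 3: 3/10
a_3 = 1: 4/13
a_4 = 52: 211/686
a_5 = 15: 3169/10303

3169/10303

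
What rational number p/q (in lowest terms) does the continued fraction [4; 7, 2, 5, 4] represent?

Build up convergents one term at a time:
a_0 = 4: 4/1
a_1 = 7: 29/7
a_2 = 2: 62/15
a_3 = 5: 339/82
a_4 = 4: 1418/343

1418/343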